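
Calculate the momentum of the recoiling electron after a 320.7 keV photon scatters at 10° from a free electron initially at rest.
2.9778e-23 kg·m/s

The electron is initially at rest, so by conservation of momentum:
p⃗_e = p⃗₀ − p⃗'  (incident photon momentum minus scattered photon momentum)

Photon momentum magnitudes (p = h/λ = E/c):
λ₀ = hc/E₀ = 3.8660 pm → p₀ = h/λ₀ = 1.7139e-22 kg·m/s
Δλ = λ_C(1 − cos 10°) = 0.0369 pm
λ' = 3.9029 pm → p' = h/λ' = 1.6977e-22 kg·m/s

The scattered photon makes angle θ = 10° with the incident direction, so by the law of cosines:
|p⃗_e|² = p₀² + p'² − 2p₀p'cos θ
|p⃗_e|² = (1.7139e-22)² + (1.6977e-22)² − 2·1.7139e-22·1.6977e-22·cos(10°)
|p⃗_e| = 2.9778e-23 kg·m/s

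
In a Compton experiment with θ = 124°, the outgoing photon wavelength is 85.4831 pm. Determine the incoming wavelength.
81.7000 pm

From λ' = λ + Δλ, we have λ = λ' - Δλ

First calculate the Compton shift:
Δλ = λ_C(1 - cos θ)
Δλ = 2.4263 × (1 - cos(124°))
Δλ = 2.4263 × 1.5592
Δλ = 3.7831 pm

Initial wavelength:
λ = λ' - Δλ
λ = 85.4831 - 3.7831
λ = 81.7000 pm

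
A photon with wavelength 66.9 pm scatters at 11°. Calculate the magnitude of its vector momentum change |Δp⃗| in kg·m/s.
1.8980e-24 kg·m/s

Photon momentum magnitude is p = h/λ.

Initial momentum:
p₀ = h/λ = 6.6261e-34/6.6900e-11 = 9.9044e-24 kg·m/s

After scattering:
λ' = λ + Δλ = 66.9 + 0.0446 = 66.9446 pm
p' = h/λ' = 6.6261e-34/6.6945e-11 = 9.8978e-24 kg·m/s

Momentum is a vector; the scattered photon's direction makes angle θ = 11° with the incident direction. The magnitude of the vector change Δp⃗ = p⃗₀ − p⃗' is found from the law of cosines:
|Δp⃗|² = p₀² + p'² − 2p₀p'cos θ
|Δp⃗|² = (9.9044e-24)² + (9.8978e-24)² − 2·9.9044e-24·9.8978e-24·cos(11°)
|Δp⃗| = 1.8980e-24 kg·m/s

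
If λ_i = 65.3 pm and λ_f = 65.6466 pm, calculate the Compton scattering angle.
31.00°

First find the wavelength shift:
Δλ = λ' - λ = 65.6466 - 65.3 = 0.3466 pm

Using Δλ = λ_C(1 - cos θ), with λ_C = h/(m_e·c) ≈ 2.42631024 pm:
cos θ = 1 - Δλ/λ_C
cos θ = 1 - 0.3466/2.42631024
cos θ = 0.857149

θ = arccos(0.857149)
θ = 31.00°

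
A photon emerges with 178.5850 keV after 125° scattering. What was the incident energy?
396.7999 keV

Convert final energy to wavelength (hc ≈ 1239.842 keV·pm):
λ' = hc/E' = 1239.842 / 178.5850 = 6.9426 pm

Calculate the Compton shift:
Δλ = λ_C(1 - cos(125°))
Δλ = 2.4263 × (1 - cos(125°))
Δλ = 3.8180 pm

Initial wavelength:
λ = λ' - Δλ = 6.9426 - 3.8180 = 3.1246 pm

Initial energy:
E = hc/λ = 1239.842 / 3.1246 = 396.7999 keV

(Intermediate values are shown rounded; full precision is carried through to the final answer.)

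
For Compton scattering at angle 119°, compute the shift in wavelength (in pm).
3.6026 pm

Using the Compton scattering formula:
Δλ = λ_C(1 - cos θ)

where λ_C = h/(m_e·c) ≈ 2.4263 pm is the Compton wavelength of an electron.

For θ = 119°:
cos(119°) = -0.4848
1 - cos(119°) = 1.4848

Δλ = 2.4263 × 1.4848
Δλ = 3.6026 pm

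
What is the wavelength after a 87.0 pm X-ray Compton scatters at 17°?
87.1060 pm

Using the Compton scattering formula:
λ' = λ + Δλ = λ + λ_C(1 - cos θ)

Given:
- Initial wavelength λ = 87.0 pm
- Scattering angle θ = 17°
- Compton wavelength λ_C ≈ 2.4263 pm

Calculate the shift:
Δλ = 2.4263 × (1 - cos(17°))
Δλ = 2.4263 × 0.0437
Δλ = 0.1060 pm

Final wavelength:
λ' = 87.0 + 0.1060 = 87.1060 pm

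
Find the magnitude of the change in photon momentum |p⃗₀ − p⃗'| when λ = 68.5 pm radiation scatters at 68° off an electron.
1.0702e-23 kg·m/s

Photon momentum magnitude is p = h/λ.

Initial momentum:
p₀ = h/λ = 6.6261e-34/6.8500e-11 = 9.6731e-24 kg·m/s

After scattering:
λ' = λ + Δλ = 68.5 + 1.5174 = 70.0174 pm
p' = h/λ' = 6.6261e-34/7.0017e-11 = 9.4635e-24 kg·m/s

Momentum is a vector; the scattered photon's direction makes angle θ = 68° with the incident direction. The magnitude of the vector change Δp⃗ = p⃗₀ − p⃗' is found from the law of cosines:
|Δp⃗|² = p₀² + p'² − 2p₀p'cos θ
|Δp⃗|² = (9.6731e-24)² + (9.4635e-24)² − 2·9.6731e-24·9.4635e-24·cos(68°)
|Δp⃗| = 1.0702e-23 kg·m/s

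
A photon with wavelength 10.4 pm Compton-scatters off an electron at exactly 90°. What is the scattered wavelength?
12.8263 pm

Using the Compton formula: λ' = λ + λ_C(1 − cos θ)

For θ = 90°, cos θ = 0 (exact) = 0.0000, so:
1 − cos 90° = 1 − (0) = 1.0000

Δλ = λ_C × 1.0000 = 2.4263 × 1.0000 = 2.4263 pm

λ' = 10.4 + 2.4263 = 12.8263 pm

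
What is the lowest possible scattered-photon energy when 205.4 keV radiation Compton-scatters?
113.8634 keV (at θ = 180°)

The scattered photon has minimum energy when its wavelength is maximum, i.e., when the Compton shift Δλ = λ_C(1 − cos θ) is maximum. This occurs at θ = 180° (backscattering), giving Δλ_max = 2λ_C = 4.8526 pm.

Initial wavelength: λ₀ = hc/E₀ = 6.0362 pm
Maximum final wavelength: λ'_max = λ₀ + 2λ_C = 6.0362 + 4.8526 = 10.8889 pm
Minimum final energy: E'_min = hc/λ'_max = 113.8634 keV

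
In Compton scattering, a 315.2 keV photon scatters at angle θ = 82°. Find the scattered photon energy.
205.8806 keV

First convert energy to wavelength:
λ = hc/E, with hc ≈ 1239.842 keV·pm (i.e. 1239.842 eV·nm)

For E = 315.2 keV = 315200 eV:
λ = 1239.842 keV·pm / 315.2 keV
λ = 3.9335 pm

Calculate the Compton shift:
Δλ = λ_C(1 - cos(82°)) = 2.4263 × 0.8608
Δλ = 2.0886 pm

Final wavelength:
λ' = 3.9335 + 2.0886 = 6.0221 pm

Final energy:
E' = hc/λ' = 1239.842 / 6.0221 = 205.8806 keV

(Intermediate values are shown rounded; full precision is carried through to the final answer.)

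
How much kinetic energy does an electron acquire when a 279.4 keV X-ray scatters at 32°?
21.4327 keV

By energy conservation: K_e = E_initial - E_final

First find the scattered photon energy:
Initial wavelength: λ = hc/E = 4.4375 pm
Compton shift: Δλ = λ_C(1 - cos(32°)) = 0.3687 pm
Final wavelength: λ' = 4.4375 + 0.3687 = 4.8062 pm
Final photon energy: E' = hc/λ' = 257.9673 keV

Electron kinetic energy:
K_e = E - E' = 279.4000 - 257.9673 = 21.4327 keV

(Intermediate values are shown rounded; full precision is carried through to the final answer.)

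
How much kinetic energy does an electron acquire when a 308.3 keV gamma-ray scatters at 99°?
126.7024 keV

By energy conservation: K_e = E_initial - E_final

First find the scattered photon energy:
Initial wavelength: λ = hc/E = 4.0215 pm
Compton shift: Δλ = λ_C(1 - cos(99°)) = 2.8059 pm
Final wavelength: λ' = 4.0215 + 2.8059 = 6.8274 pm
Final photon energy: E' = hc/λ' = 181.5976 keV

Electron kinetic energy:
K_e = E - E' = 308.3000 - 181.5976 = 126.7024 keV

(Intermediate values are shown rounded; full precision is carried through to the final answer.)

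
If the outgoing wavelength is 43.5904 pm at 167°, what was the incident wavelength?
38.8000 pm

From λ' = λ + Δλ, we have λ = λ' - Δλ

First calculate the Compton shift:
Δλ = λ_C(1 - cos θ)
Δλ = 2.4263 × (1 - cos(167°))
Δλ = 2.4263 × 1.9744
Δλ = 4.7904 pm

Initial wavelength:
λ = λ' - Δλ
λ = 43.5904 - 4.7904
λ = 38.8000 pm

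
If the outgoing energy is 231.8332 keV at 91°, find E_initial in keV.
430.5999 keV

Convert final energy to wavelength (hc ≈ 1239.842 keV·pm):
λ' = hc/E' = 1239.842 / 231.8332 = 5.3480 pm

Calculate the Compton shift:
Δλ = λ_C(1 - cos(91°))
Δλ = 2.4263 × (1 - cos(91°))
Δλ = 2.4687 pm

Initial wavelength:
λ = λ' - Δλ = 5.3480 - 2.4687 = 2.8793 pm

Initial energy:
E = hc/λ = 1239.842 / 2.8793 = 430.5999 keV

(Intermediate values are shown rounded; full precision is carried through to the final answer.)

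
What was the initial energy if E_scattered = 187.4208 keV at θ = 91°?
298.9999 keV

Convert final energy to wavelength (hc ≈ 1239.842 keV·pm):
λ' = hc/E' = 1239.842 / 187.4208 = 6.6153 pm

Calculate the Compton shift:
Δλ = λ_C(1 - cos(91°))
Δλ = 2.4263 × (1 - cos(91°))
Δλ = 2.4687 pm

Initial wavelength:
λ = λ' - Δλ = 6.6153 - 2.4687 = 4.1466 pm

Initial energy:
E = hc/λ = 1239.842 / 4.1466 = 298.9999 keV

(Intermediate values are shown rounded; full precision is carried through to the final answer.)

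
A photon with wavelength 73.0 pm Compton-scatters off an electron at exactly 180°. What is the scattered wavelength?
77.8526 pm

Using the Compton formula: λ' = λ + λ_C(1 − cos θ)

For θ = 180°, cos θ = -1 (exact) = -1.0000, so:
1 − cos 180° = 1 − (-1) = 2.0000

Δλ = λ_C × 2.0000 = 2.4263 × 2.0000 = 4.8526 pm

λ' = 73.0 + 4.8526 = 77.8526 pm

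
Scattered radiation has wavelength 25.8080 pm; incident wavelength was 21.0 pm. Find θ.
168.99°

First find the wavelength shift:
Δλ = λ' - λ = 25.8080 - 21.0 = 4.8080 pm

Using Δλ = λ_C(1 - cos θ), with λ_C = h/(m_e·c) ≈ 2.42631024 pm:
cos θ = 1 - Δλ/λ_C
cos θ = 1 - 4.8080/2.42631024
cos θ = -0.981610

θ = arccos(-0.981610)
θ = 168.99°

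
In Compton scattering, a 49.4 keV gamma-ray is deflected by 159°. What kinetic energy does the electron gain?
7.7799 keV

By energy conservation: K_e = E_initial - E_final

First find the scattered photon energy:
Initial wavelength: λ = hc/E = 25.0980 pm
Compton shift: Δλ = λ_C(1 - cos(159°)) = 4.6915 pm
Final wavelength: λ' = 25.0980 + 4.6915 = 29.7895 pm
Final photon energy: E' = hc/λ' = 41.6201 keV

Electron kinetic energy:
K_e = E - E' = 49.4000 - 41.6201 = 7.7799 keV

(Intermediate values are shown rounded; full precision is carried through to the final answer.)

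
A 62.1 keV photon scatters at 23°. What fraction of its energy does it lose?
0.0096 (or 0.96%)

Calculate initial and final photon energies:

Initial: E₀ = 62.1 keV → λ₀ = 19.9652 pm
Compton shift: Δλ = 0.1929 pm
Final wavelength: λ' = 20.1581 pm
Final energy: E' = 61.5058 keV

Fractional energy loss:
(E₀ - E')/E₀ = (62.1000 - 61.5058)/62.1000
= 0.5942/62.1000
= 0.0096
= 0.96%

(Intermediate values are shown rounded; full precision is carried through to the final answer.)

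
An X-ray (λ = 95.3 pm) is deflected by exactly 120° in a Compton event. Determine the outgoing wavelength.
98.9395 pm

Using the Compton formula: λ' = λ + λ_C(1 − cos θ)

For θ = 120°, cos θ = -1/2 (exact) = -0.5000, so:
1 − cos 120° = 1 − (-1/2) = 1.5000

Δλ = λ_C × 1.5000 = 2.4263 × 1.5000 = 3.6395 pm

λ' = 95.3 + 3.6395 = 98.9395 pm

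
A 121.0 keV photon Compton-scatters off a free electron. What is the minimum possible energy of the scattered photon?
82.1128 keV (at θ = 180°)

The scattered photon has minimum energy when its wavelength is maximum, i.e., when the Compton shift Δλ = λ_C(1 − cos θ) is maximum. This occurs at θ = 180° (backscattering), giving Δλ_max = 2λ_C = 4.8526 pm.

Initial wavelength: λ₀ = hc/E₀ = 10.2466 pm
Maximum final wavelength: λ'_max = λ₀ + 2λ_C = 10.2466 + 4.8526 = 15.0992 pm
Minimum final energy: E'_min = hc/λ'_max = 82.1128 keV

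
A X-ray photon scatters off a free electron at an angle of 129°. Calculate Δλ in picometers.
3.9532 pm

Using the Compton scattering formula:
Δλ = λ_C(1 - cos θ)

where λ_C = h/(m_e·c) ≈ 2.4263 pm is the Compton wavelength of an electron.

For θ = 129°:
cos(129°) = -0.6293
1 - cos(129°) = 1.6293

Δλ = 2.4263 × 1.6293
Δλ = 3.9532 pm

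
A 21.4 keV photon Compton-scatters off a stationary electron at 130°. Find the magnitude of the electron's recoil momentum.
2.0066e-23 kg·m/s

The electron is initially at rest, so by conservation of momentum:
p⃗_e = p⃗₀ − p⃗'  (incident photon momentum minus scattered photon momentum)

Photon momentum magnitudes (p = h/λ = E/c):
λ₀ = hc/E₀ = 57.9365 pm → p₀ = h/λ₀ = 1.1437e-23 kg·m/s
Δλ = λ_C(1 − cos 130°) = 3.9859 pm
λ' = 61.9225 pm → p' = h/λ' = 1.0701e-23 kg·m/s

The scattered photon makes angle θ = 130° with the incident direction, so by the law of cosines:
|p⃗_e|² = p₀² + p'² − 2p₀p'cos θ
|p⃗_e|² = (1.1437e-23)² + (1.0701e-23)² − 2·1.1437e-23·1.0701e-23·cos(130°)
|p⃗_e| = 2.0066e-23 kg·m/s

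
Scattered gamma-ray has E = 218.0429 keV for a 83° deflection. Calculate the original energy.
348.7000 keV

Convert final energy to wavelength (hc ≈ 1239.842 keV·pm):
λ' = hc/E' = 1239.842 / 218.0429 = 5.6862 pm

Calculate the Compton shift:
Δλ = λ_C(1 - cos(83°))
Δλ = 2.4263 × (1 - cos(83°))
Δλ = 2.1306 pm

Initial wavelength:
λ = λ' - Δλ = 5.6862 - 2.1306 = 3.5556 pm

Initial energy:
E = hc/λ = 1239.842 / 3.5556 = 348.7000 keV

(Intermediate values are shown rounded; full precision is carried through to the final answer.)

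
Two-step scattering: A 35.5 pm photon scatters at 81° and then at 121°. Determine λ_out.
41.2227 pm

Apply Compton shift twice:

First scattering at θ₁ = 81°:
Δλ₁ = λ_C(1 - cos(81°))
Δλ₁ = 2.4263 × 0.8436
Δλ₁ = 2.0468 pm

After first scattering:
λ₁ = 35.5 + 2.0468 = 37.5468 pm

Second scattering at θ₂ = 121°:
Δλ₂ = λ_C(1 - cos(121°))
Δλ₂ = 2.4263 × 1.5150
Δλ₂ = 3.6760 pm

Final wavelength:
λ₂ = 37.5468 + 3.6760 = 41.2227 pm

Total shift: Δλ_total = 2.0468 + 3.6760 = 5.7227 pm

(Intermediate values are shown rounded; full precision is carried through to the final answer.)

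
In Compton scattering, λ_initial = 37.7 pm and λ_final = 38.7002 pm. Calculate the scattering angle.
54.00°

First find the wavelength shift:
Δλ = λ' - λ = 38.7002 - 37.7 = 1.0002 pm

Using Δλ = λ_C(1 - cos θ), with λ_C = h/(m_e·c) ≈ 2.42631024 pm:
cos θ = 1 - Δλ/λ_C
cos θ = 1 - 1.0002/2.42631024
cos θ = 0.587769

θ = arccos(0.587769)
θ = 54.00°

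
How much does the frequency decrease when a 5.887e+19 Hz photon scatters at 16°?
1.067e+18 Hz (decrease)

Convert frequency to wavelength (c = 299792458 m/s):
λ₀ = c/f₀ = 299792458/5.887e+19 = 5.0924488e-12 m = 5.0924 pm

Calculate Compton shift:
Δλ = λ_C(1 - cos(16°)) = 0.0940 pm

Final wavelength:
λ' = λ₀ + Δλ = 5.0924 + 0.0940 = 5.1864 pm

Final frequency:
f' = c/λ' = 299792458/5.1864399e-12 = 5.7803130e+19 Hz

Frequency shift (decrease):
Δf = f₀ - f' = 5.887e+19 - 5.7803130e+19 = 1.067e+18 Hz

(Intermediate values are shown rounded; full precision is carried through to the final answer.)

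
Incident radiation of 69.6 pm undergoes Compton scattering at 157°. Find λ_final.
74.2597 pm

Using the Compton scattering formula:
λ' = λ + Δλ = λ + λ_C(1 - cos θ)

Given:
- Initial wavelength λ = 69.6 pm
- Scattering angle θ = 157°
- Compton wavelength λ_C ≈ 2.4263 pm

Calculate the shift:
Δλ = 2.4263 × (1 - cos(157°))
Δλ = 2.4263 × 1.9205
Δλ = 4.6597 pm

Final wavelength:
λ' = 69.6 + 4.6597 = 74.2597 pm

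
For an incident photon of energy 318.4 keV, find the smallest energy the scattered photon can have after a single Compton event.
141.7514 keV (at θ = 180°)

The scattered photon has minimum energy when its wavelength is maximum, i.e., when the Compton shift Δλ = λ_C(1 − cos θ) is maximum. This occurs at θ = 180° (backscattering), giving Δλ_max = 2λ_C = 4.8526 pm.

Initial wavelength: λ₀ = hc/E₀ = 3.8940 pm
Maximum final wavelength: λ'_max = λ₀ + 2λ_C = 3.8940 + 4.8526 = 8.7466 pm
Minimum final energy: E'_min = hc/λ'_max = 141.7514 keV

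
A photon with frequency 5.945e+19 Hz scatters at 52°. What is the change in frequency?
9.278e+18 Hz (decrease)

Convert frequency to wavelength (c = 299792458 m/s):
λ₀ = c/f₀ = 299792458/5.945e+19 = 5.0427663e-12 m = 5.0428 pm

Calculate Compton shift:
Δλ = λ_C(1 - cos(52°)) = 0.9325 pm

Final wavelength:
λ' = λ₀ + Δλ = 5.0428 + 0.9325 = 5.9753 pm

Final frequency:
f' = c/λ' = 299792458/5.9752908e-12 = 5.0172028e+19 Hz

Frequency shift (decrease):
Δf = f₀ - f' = 5.945e+19 - 5.0172028e+19 = 9.278e+18 Hz

(Intermediate values are shown rounded; full precision is carried through to the final answer.)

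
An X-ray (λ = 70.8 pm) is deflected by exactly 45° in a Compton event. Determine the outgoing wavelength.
71.5106 pm

Using the Compton formula: λ' = λ + λ_C(1 − cos θ)

For θ = 45°, cos θ = √2/2 (exact) ≈ 0.7071, so:
1 − cos 45° = 1 − (√2/2) ≈ 0.2929

Δλ = λ_C × 0.2929 = 2.4263 × 0.2929 = 0.7106 pm

λ' = 70.8 + 0.7106 = 71.5106 pm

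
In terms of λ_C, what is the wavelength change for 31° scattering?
0.1428 λ_C

The Compton shift formula is:
Δλ = λ_C(1 - cos θ)

Dividing both sides by λ_C:
Δλ/λ_C = 1 - cos θ

For θ = 31°:
Δλ/λ_C = 1 - cos(31°)
Δλ/λ_C = 1 - 0.8572
Δλ/λ_C = 0.1428

This means the shift is 0.1428 × λ_C = 0.3466 pm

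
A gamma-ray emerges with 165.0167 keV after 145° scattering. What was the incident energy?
399.9998 keV

Convert final energy to wavelength (hc ≈ 1239.842 keV·pm):
λ' = hc/E' = 1239.842 / 165.0167 = 7.5134 pm

Calculate the Compton shift:
Δλ = λ_C(1 - cos(145°))
Δλ = 2.4263 × (1 - cos(145°))
Δλ = 4.4138 pm

Initial wavelength:
λ = λ' - Δλ = 7.5134 - 4.4138 = 3.0996 pm

Initial energy:
E = hc/λ = 1239.842 / 3.0996 = 399.9998 keV

(Intermediate values are shown rounded; full precision is carried through to the final answer.)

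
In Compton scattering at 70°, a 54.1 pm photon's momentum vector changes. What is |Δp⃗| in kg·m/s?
1.3852e-23 kg·m/s

Photon momentum magnitude is p = h/λ.

Initial momentum:
p₀ = h/λ = 6.6261e-34/5.4100e-11 = 1.2248e-23 kg·m/s

After scattering:
λ' = λ + Δλ = 54.1 + 1.5965 = 55.6965 pm
p' = h/λ' = 6.6261e-34/5.5696e-11 = 1.1897e-23 kg·m/s

Momentum is a vector; the scattered photon's direction makes angle θ = 70° with the incident direction. The magnitude of the vector change Δp⃗ = p⃗₀ − p⃗' is found from the law of cosines:
|Δp⃗|² = p₀² + p'² − 2p₀p'cos θ
|Δp⃗|² = (1.2248e-23)² + (1.1897e-23)² − 2·1.2248e-23·1.1897e-23·cos(70°)
|Δp⃗| = 1.3852e-23 kg·m/s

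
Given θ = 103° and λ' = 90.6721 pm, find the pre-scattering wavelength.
87.7000 pm

From λ' = λ + Δλ, we have λ = λ' - Δλ

First calculate the Compton shift:
Δλ = λ_C(1 - cos θ)
Δλ = 2.4263 × (1 - cos(103°))
Δλ = 2.4263 × 1.2250
Δλ = 2.9721 pm

Initial wavelength:
λ = λ' - Δλ
λ = 90.6721 - 2.9721
λ = 87.7000 pm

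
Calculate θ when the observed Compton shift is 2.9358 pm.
102.12°

From the Compton formula Δλ = λ_C(1 - cos θ), we can solve for θ:

cos θ = 1 - Δλ/λ_C

Given:
- Δλ = 2.9358 pm
- λ_C = h/(m_e·c) ≈ 2.42631024 pm

cos θ = 1 - 2.9358/2.42631024
cos θ = 1 - 1.209985
cos θ = -0.209985

θ = arccos(-0.209985)
θ = 102.12°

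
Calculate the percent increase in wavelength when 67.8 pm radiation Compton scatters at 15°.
0.1219%

Calculate the Compton shift:
Δλ = λ_C(1 - cos(15°))
Δλ = 2.4263 × (1 - cos(15°))
Δλ = 2.4263 × 0.0341
Δλ = 0.0827 pm

Percentage change:
(Δλ/λ₀) × 100 = (0.0827/67.8) × 100
= 0.1219%

(Intermediate values are shown rounded; full precision is carried through to the final answer.)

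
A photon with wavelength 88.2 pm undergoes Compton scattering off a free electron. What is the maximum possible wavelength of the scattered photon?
93.0526 pm (at θ = 180°)

The Compton shift is Δλ = λ_C(1 − cos θ).

Since cos θ ranges from −1 to 1, the factor (1 − cos θ) ranges from 0 to 2; the maximum shift occurs at θ = 180° (backscattering):
Δλ_max = 2λ_C = 2 × 2.4263 pm = 4.8526 pm

Maximum scattered wavelength:
λ'_max = λ₀ + Δλ_max = 88.2 + 4.8526 = 93.0526 pm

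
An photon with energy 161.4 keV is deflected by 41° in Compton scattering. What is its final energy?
149.7946 keV

First convert energy to wavelength:
λ = hc/E, with hc ≈ 1239.842 keV·pm (i.e. 1239.842 eV·nm)

For E = 161.4 keV = 161400 eV:
λ = 1239.842 keV·pm / 161.4 keV
λ = 7.6818 pm

Calculate the Compton shift:
Δλ = λ_C(1 - cos(41°)) = 2.4263 × 0.2453
Δλ = 0.5952 pm

Final wavelength:
λ' = 7.6818 + 0.5952 = 8.2769 pm

Final energy:
E' = hc/λ' = 1239.842 / 8.2769 = 149.7946 keV

(Intermediate values are shown rounded; full precision is carried through to the final answer.)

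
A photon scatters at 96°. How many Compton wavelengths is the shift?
1.1045 λ_C

The Compton shift formula is:
Δλ = λ_C(1 - cos θ)

Dividing both sides by λ_C:
Δλ/λ_C = 1 - cos θ

For θ = 96°:
Δλ/λ_C = 1 - cos(96°)
Δλ/λ_C = 1 - -0.1045
Δλ/λ_C = 1.1045

This means the shift is 1.1045 × λ_C = 2.6799 pm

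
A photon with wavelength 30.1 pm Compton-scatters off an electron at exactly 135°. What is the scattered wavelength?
34.2420 pm

Using the Compton formula: λ' = λ + λ_C(1 − cos θ)

For θ = 135°, cos θ = -√2/2 (exact) ≈ -0.7071, so:
1 − cos 135° = 1 − (-√2/2) ≈ 1.7071

Δλ = λ_C × 1.7071 = 2.4263 × 1.7071 = 4.1420 pm

λ' = 30.1 + 4.1420 = 34.2420 pm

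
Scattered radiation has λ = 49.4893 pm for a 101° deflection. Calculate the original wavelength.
46.6000 pm

From λ' = λ + Δλ, we have λ = λ' - Δλ

First calculate the Compton shift:
Δλ = λ_C(1 - cos θ)
Δλ = 2.4263 × (1 - cos(101°))
Δλ = 2.4263 × 1.1908
Δλ = 2.8893 pm

Initial wavelength:
λ = λ' - Δλ
λ = 49.4893 - 2.8893
λ = 46.6000 pm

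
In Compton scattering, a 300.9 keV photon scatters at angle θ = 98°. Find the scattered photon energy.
180.0936 keV

First convert energy to wavelength:
λ = hc/E, with hc ≈ 1239.842 keV·pm (i.e. 1239.842 eV·nm)

For E = 300.9 keV = 300900 eV:
λ = 1239.842 keV·pm / 300.9 keV
λ = 4.1204 pm

Calculate the Compton shift:
Δλ = λ_C(1 - cos(98°)) = 2.4263 × 1.1392
Δλ = 2.7640 pm

Final wavelength:
λ' = 4.1204 + 2.7640 = 6.8844 pm

Final energy:
E' = hc/λ' = 1239.842 / 6.8844 = 180.0936 keV

(Intermediate values are shown rounded; full precision is carried through to the final answer.)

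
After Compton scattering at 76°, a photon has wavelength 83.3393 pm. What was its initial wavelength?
81.5000 pm

From λ' = λ + Δλ, we have λ = λ' - Δλ

First calculate the Compton shift:
Δλ = λ_C(1 - cos θ)
Δλ = 2.4263 × (1 - cos(76°))
Δλ = 2.4263 × 0.7581
Δλ = 1.8393 pm

Initial wavelength:
λ = λ' - Δλ
λ = 83.3393 - 1.8393
λ = 81.5000 pm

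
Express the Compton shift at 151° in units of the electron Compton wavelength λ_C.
1.8746 λ_C

The Compton shift formula is:
Δλ = λ_C(1 - cos θ)

Dividing both sides by λ_C:
Δλ/λ_C = 1 - cos θ

For θ = 151°:
Δλ/λ_C = 1 - cos(151°)
Δλ/λ_C = 1 - -0.8746
Δλ/λ_C = 1.8746

This means the shift is 1.8746 × λ_C = 4.5484 pm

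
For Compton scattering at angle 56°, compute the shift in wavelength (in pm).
1.0695 pm

Using the Compton scattering formula:
Δλ = λ_C(1 - cos θ)

where λ_C = h/(m_e·c) ≈ 2.4263 pm is the Compton wavelength of an electron.

For θ = 56°:
cos(56°) = 0.5592
1 - cos(56°) = 0.4408

Δλ = 2.4263 × 0.4408
Δλ = 1.0695 pm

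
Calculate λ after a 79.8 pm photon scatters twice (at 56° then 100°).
83.7172 pm

Apply Compton shift twice:

First scattering at θ₁ = 56°:
Δλ₁ = λ_C(1 - cos(56°))
Δλ₁ = 2.4263 × 0.4408
Δλ₁ = 1.0695 pm

After first scattering:
λ₁ = 79.8 + 1.0695 = 80.8695 pm

Second scattering at θ₂ = 100°:
Δλ₂ = λ_C(1 - cos(100°))
Δλ₂ = 2.4263 × 1.1736
Δλ₂ = 2.8476 pm

Final wavelength:
λ₂ = 80.8695 + 2.8476 = 83.7172 pm

Total shift: Δλ_total = 1.0695 + 2.8476 = 3.9172 pm

(Intermediate values are shown rounded; full precision is carried through to the final answer.)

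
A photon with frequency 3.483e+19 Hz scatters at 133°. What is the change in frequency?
1.120e+19 Hz (decrease)

Convert frequency to wavelength (c = 299792458 m/s):
λ₀ = c/f₀ = 299792458/3.483e+19 = 8.6073057e-12 m = 8.6073 pm

Calculate Compton shift:
Δλ = λ_C(1 - cos(133°)) = 4.0810 pm

Final wavelength:
λ' = λ₀ + Δλ = 8.6073 + 4.0810 = 12.6884 pm

Final frequency:
f' = c/λ' = 299792458/1.2688356e-11 = 2.3627369e+19 Hz

Frequency shift (decrease):
Δf = f₀ - f' = 3.483e+19 - 2.3627369e+19 = 1.120e+19 Hz

(Intermediate values are shown rounded; full precision is carried through to the final answer.)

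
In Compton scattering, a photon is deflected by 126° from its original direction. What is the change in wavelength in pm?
3.8525 pm

Using the Compton scattering formula:
Δλ = λ_C(1 - cos θ)

where λ_C = h/(m_e·c) ≈ 2.4263 pm is the Compton wavelength of an electron.

For θ = 126°:
cos(126°) = -0.5878
1 - cos(126°) = 1.5878

Δλ = 2.4263 × 1.5878
Δλ = 3.8525 pm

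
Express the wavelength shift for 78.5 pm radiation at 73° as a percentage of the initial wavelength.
2.1872%

Calculate the Compton shift:
Δλ = λ_C(1 - cos(73°))
Δλ = 2.4263 × (1 - cos(73°))
Δλ = 2.4263 × 0.7076
Δλ = 1.7169 pm

Percentage change:
(Δλ/λ₀) × 100 = (1.7169/78.5) × 100
= 2.1872%

(Intermediate values are shown rounded; full precision is carried through to the final answer.)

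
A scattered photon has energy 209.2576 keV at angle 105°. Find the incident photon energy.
431.8999 keV

Convert final energy to wavelength (hc ≈ 1239.842 keV·pm):
λ' = hc/E' = 1239.842 / 209.2576 = 5.9250 pm

Calculate the Compton shift:
Δλ = λ_C(1 - cos(105°))
Δλ = 2.4263 × (1 - cos(105°))
Δλ = 3.0543 pm

Initial wavelength:
λ = λ' - Δλ = 5.9250 - 3.0543 = 2.8707 pm

Initial energy:
E = hc/λ = 1239.842 / 2.8707 = 431.8999 keV

(Intermediate values are shown rounded; full precision is carried through to the final answer.)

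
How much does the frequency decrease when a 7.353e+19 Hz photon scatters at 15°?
1.461e+18 Hz (decrease)

Convert frequency to wavelength (c = 299792458 m/s):
λ₀ = c/f₀ = 299792458/7.353e+19 = 4.0771448e-12 m = 4.0771 pm

Calculate Compton shift:
Δλ = λ_C(1 - cos(15°)) = 0.0827 pm

Final wavelength:
λ' = λ₀ + Δλ = 4.0771 + 0.0827 = 4.1598 pm

Final frequency:
f' = c/λ' = 299792458/4.1598193e-12 = 7.2068625e+19 Hz

Frequency shift (decrease):
Δf = f₀ - f' = 7.353e+19 - 7.2068625e+19 = 1.461e+18 Hz

(Intermediate values are shown rounded; full precision is carried through to the final answer.)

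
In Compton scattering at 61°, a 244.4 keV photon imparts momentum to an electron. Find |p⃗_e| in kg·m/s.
1.2153e-22 kg·m/s

The electron is initially at rest, so by conservation of momentum:
p⃗_e = p⃗₀ − p⃗'  (incident photon momentum minus scattered photon momentum)

Photon momentum magnitudes (p = h/λ = E/c):
λ₀ = hc/E₀ = 5.0730 pm → p₀ = h/λ₀ = 1.3061e-22 kg·m/s
Δλ = λ_C(1 − cos 61°) = 1.2500 pm
λ' = 6.3230 pm → p' = h/λ' = 1.0479e-22 kg·m/s

The scattered photon makes angle θ = 61° with the incident direction, so by the law of cosines:
|p⃗_e|² = p₀² + p'² − 2p₀p'cos θ
|p⃗_e|² = (1.3061e-22)² + (1.0479e-22)² − 2·1.3061e-22·1.0479e-22·cos(61°)
|p⃗_e| = 1.2153e-22 kg·m/s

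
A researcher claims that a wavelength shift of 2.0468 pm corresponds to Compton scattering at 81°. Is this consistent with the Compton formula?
Yes, consistent

Calculate the expected shift for θ = 81°:

Δλ_expected = λ_C(1 - cos(81°))
Δλ_expected = 2.4263 × (1 - cos(81°))
Δλ_expected = 2.4263 × 0.8436
Δλ_expected = 2.0468 pm

Given shift: 2.0468 pm
Expected shift: 2.0468 pm
Difference: 0.0000 pm

The values match. This is consistent with Compton scattering at the stated angle.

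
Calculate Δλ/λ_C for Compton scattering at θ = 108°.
1.3090 λ_C

The Compton shift formula is:
Δλ = λ_C(1 - cos θ)

Dividing both sides by λ_C:
Δλ/λ_C = 1 - cos θ

For θ = 108°:
Δλ/λ_C = 1 - cos(108°)
Δλ/λ_C = 1 - -0.3090
Δλ/λ_C = 1.3090

This means the shift is 1.3090 × λ_C = 3.1761 pm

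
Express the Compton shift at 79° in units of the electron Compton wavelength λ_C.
0.8092 λ_C

The Compton shift formula is:
Δλ = λ_C(1 - cos θ)

Dividing both sides by λ_C:
Δλ/λ_C = 1 - cos θ

For θ = 79°:
Δλ/λ_C = 1 - cos(79°)
Δλ/λ_C = 1 - 0.1908
Δλ/λ_C = 0.8092

This means the shift is 0.8092 × λ_C = 1.9633 pm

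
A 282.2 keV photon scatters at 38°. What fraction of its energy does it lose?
0.1048 (or 10.48%)

Calculate initial and final photon energies:

Initial: E₀ = 282.2 keV → λ₀ = 4.3935 pm
Compton shift: Δλ = 0.5144 pm
Final wavelength: λ' = 4.9078 pm
Final energy: E' = 252.6249 keV

Fractional energy loss:
(E₀ - E')/E₀ = (282.2000 - 252.6249)/282.2000
= 29.5751/282.2000
= 0.1048
= 10.48%

(Intermediate values are shown rounded; full precision is carried through to the final answer.)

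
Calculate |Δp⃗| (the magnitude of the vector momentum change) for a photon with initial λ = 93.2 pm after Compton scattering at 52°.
6.2027e-24 kg·m/s

Photon momentum magnitude is p = h/λ.

Initial momentum:
p₀ = h/λ = 6.6261e-34/9.3200e-11 = 7.1095e-24 kg·m/s

After scattering:
λ' = λ + Δλ = 93.2 + 0.9325 = 94.1325 pm
p' = h/λ' = 6.6261e-34/9.4133e-11 = 7.0391e-24 kg·m/s

Momentum is a vector; the scattered photon's direction makes angle θ = 52° with the incident direction. The magnitude of the vector change Δp⃗ = p⃗₀ − p⃗' is found from the law of cosines:
|Δp⃗|² = p₀² + p'² − 2p₀p'cos θ
|Δp⃗|² = (7.1095e-24)² + (7.0391e-24)² − 2·7.1095e-24·7.0391e-24·cos(52°)
|Δp⃗| = 6.2027e-24 kg·m/s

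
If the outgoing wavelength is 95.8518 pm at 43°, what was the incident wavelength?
95.2000 pm

From λ' = λ + Δλ, we have λ = λ' - Δλ

First calculate the Compton shift:
Δλ = λ_C(1 - cos θ)
Δλ = 2.4263 × (1 - cos(43°))
Δλ = 2.4263 × 0.2686
Δλ = 0.6518 pm

Initial wavelength:
λ = λ' - Δλ
λ = 95.8518 - 0.6518
λ = 95.2000 pm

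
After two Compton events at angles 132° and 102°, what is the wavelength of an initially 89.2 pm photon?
96.1806 pm

Apply Compton shift twice:

First scattering at θ₁ = 132°:
Δλ₁ = λ_C(1 - cos(132°))
Δλ₁ = 2.4263 × 1.6691
Δλ₁ = 4.0498 pm

After first scattering:
λ₁ = 89.2 + 4.0498 = 93.2498 pm

Second scattering at θ₂ = 102°:
Δλ₂ = λ_C(1 - cos(102°))
Δλ₂ = 2.4263 × 1.2079
Δλ₂ = 2.9308 pm

Final wavelength:
λ₂ = 93.2498 + 2.9308 = 96.1806 pm

Total shift: Δλ_total = 4.0498 + 2.9308 = 6.9806 pm

(Intermediate values are shown rounded; full precision is carried through to the final answer.)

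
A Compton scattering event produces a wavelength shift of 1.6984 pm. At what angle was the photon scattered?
72.54°

From the Compton formula Δλ = λ_C(1 - cos θ), we can solve for θ:

cos θ = 1 - Δλ/λ_C

Given:
- Δλ = 1.6984 pm
- λ_C = h/(m_e·c) ≈ 2.42631024 pm

cos θ = 1 - 1.6984/2.42631024
cos θ = 1 - 0.699993
cos θ = 0.300007

θ = arccos(0.300007)
θ = 72.54°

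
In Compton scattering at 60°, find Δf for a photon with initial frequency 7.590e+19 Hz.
1.783e+19 Hz (decrease)

Convert frequency to wavelength (c = 299792458 m/s):
λ₀ = c/f₀ = 299792458/7.590e+19 = 3.9498348e-12 m = 3.9498 pm

Calculate Compton shift:
Δλ = λ_C(1 - cos(60°)) = 1.2132 pm

Final wavelength:
λ' = λ₀ + Δλ = 3.9498 + 1.2132 = 5.1630 pm

Final frequency:
f' = c/λ' = 299792458/5.1629899e-12 = 5.8065668e+19 Hz

Frequency shift (decrease):
Δf = f₀ - f' = 7.590e+19 - 5.8065668e+19 = 1.783e+19 Hz

(Intermediate values are shown rounded; full precision is carried through to the final answer.)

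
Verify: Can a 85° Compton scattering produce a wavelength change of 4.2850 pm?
No, inconsistent

Calculate the expected shift for θ = 85°:

Δλ_expected = λ_C(1 - cos(85°))
Δλ_expected = 2.4263 × (1 - cos(85°))
Δλ_expected = 2.4263 × 0.9128
Δλ_expected = 2.2148 pm

Given shift: 4.2850 pm
Expected shift: 2.2148 pm
Difference: 2.0701 pm

The values do not match. The given shift corresponds to θ ≈ 140.0°, not 85°.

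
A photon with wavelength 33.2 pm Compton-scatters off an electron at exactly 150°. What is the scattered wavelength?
37.7276 pm

Using the Compton formula: λ' = λ + λ_C(1 − cos θ)

For θ = 150°, cos θ = -√3/2 (exact) ≈ -0.8660, so:
1 − cos 150° = 1 − (-√3/2) ≈ 1.8660

Δλ = λ_C × 1.8660 = 2.4263 × 1.8660 = 4.5276 pm

λ' = 33.2 + 4.5276 = 37.7276 pm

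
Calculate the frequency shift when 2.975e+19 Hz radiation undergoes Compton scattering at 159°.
9.451e+18 Hz (decrease)

Convert frequency to wavelength (c = 299792458 m/s):
λ₀ = c/f₀ = 299792458/2.975e+19 = 1.0077057e-11 m = 10.0771 pm

Calculate Compton shift:
Δλ = λ_C(1 - cos(159°)) = 4.6915 pm

Final wavelength:
λ' = λ₀ + Δλ = 10.0771 + 4.6915 = 14.7685 pm

Final frequency:
f' = c/λ' = 299792458/1.4768523e-11 = 2.0299420e+19 Hz

Frequency shift (decrease):
Δf = f₀ - f' = 2.975e+19 - 2.0299420e+19 = 9.451e+18 Hz

(Intermediate values are shown rounded; full precision is carried through to the final answer.)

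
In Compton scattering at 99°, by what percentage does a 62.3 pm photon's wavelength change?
4.5038%

Calculate the Compton shift:
Δλ = λ_C(1 - cos(99°))
Δλ = 2.4263 × (1 - cos(99°))
Δλ = 2.4263 × 1.1564
Δλ = 2.8059 pm

Percentage change:
(Δλ/λ₀) × 100 = (2.8059/62.3) × 100
= 4.5038%

(Intermediate values are shown rounded; full precision is carried through to the final answer.)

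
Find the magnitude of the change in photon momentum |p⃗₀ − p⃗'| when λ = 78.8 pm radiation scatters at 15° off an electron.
2.1940e-24 kg·m/s

Photon momentum magnitude is p = h/λ.

Initial momentum:
p₀ = h/λ = 6.6261e-34/7.8800e-11 = 8.4087e-24 kg·m/s

After scattering:
λ' = λ + Δλ = 78.8 + 0.0827 = 78.8827 pm
p' = h/λ' = 6.6261e-34/7.8883e-11 = 8.3999e-24 kg·m/s

Momentum is a vector; the scattered photon's direction makes angle θ = 15° with the incident direction. The magnitude of the vector change Δp⃗ = p⃗₀ − p⃗' is found from the law of cosines:
|Δp⃗|² = p₀² + p'² − 2p₀p'cos θ
|Δp⃗|² = (8.4087e-24)² + (8.3999e-24)² − 2·8.4087e-24·8.3999e-24·cos(15°)
|Δp⃗| = 2.1940e-24 kg·m/s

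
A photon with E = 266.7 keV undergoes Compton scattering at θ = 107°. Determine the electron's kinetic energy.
107.4298 keV

By energy conservation: K_e = E_initial - E_final

First find the scattered photon energy:
Initial wavelength: λ = hc/E = 4.6488 pm
Compton shift: Δλ = λ_C(1 - cos(107°)) = 3.1357 pm
Final wavelength: λ' = 4.6488 + 3.1357 = 7.7845 pm
Final photon energy: E' = hc/λ' = 159.2702 keV

Electron kinetic energy:
K_e = E - E' = 266.7000 - 159.2702 = 107.4298 keV

(Intermediate values are shown rounded; full precision is carried through to the final answer.)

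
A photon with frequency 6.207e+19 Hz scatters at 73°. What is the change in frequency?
1.628e+19 Hz (decrease)

Convert frequency to wavelength (c = 299792458 m/s):
λ₀ = c/f₀ = 299792458/6.207e+19 = 4.8299091e-12 m = 4.8299 pm

Calculate Compton shift:
Δλ = λ_C(1 - cos(73°)) = 1.7169 pm

Final wavelength:
λ' = λ₀ + Δλ = 4.8299 + 1.7169 = 6.5468 pm

Final frequency:
f' = c/λ' = 299792458/6.5468349e-12 = 4.5791969e+19 Hz

Frequency shift (decrease):
Δf = f₀ - f' = 6.207e+19 - 4.5791969e+19 = 1.628e+19 Hz

(Intermediate values are shown rounded; full precision is carried through to the final answer.)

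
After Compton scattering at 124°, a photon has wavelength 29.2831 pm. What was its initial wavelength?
25.5000 pm

From λ' = λ + Δλ, we have λ = λ' - Δλ

First calculate the Compton shift:
Δλ = λ_C(1 - cos θ)
Δλ = 2.4263 × (1 - cos(124°))
Δλ = 2.4263 × 1.5592
Δλ = 3.7831 pm

Initial wavelength:
λ = λ' - Δλ
λ = 29.2831 - 3.7831
λ = 25.5000 pm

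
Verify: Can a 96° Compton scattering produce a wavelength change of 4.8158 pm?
No, inconsistent

Calculate the expected shift for θ = 96°:

Δλ_expected = λ_C(1 - cos(96°))
Δλ_expected = 2.4263 × (1 - cos(96°))
Δλ_expected = 2.4263 × 1.1045
Δλ_expected = 2.6799 pm

Given shift: 4.8158 pm
Expected shift: 2.6799 pm
Difference: 2.1358 pm

The values do not match. The given shift corresponds to θ ≈ 170.0°, not 96°.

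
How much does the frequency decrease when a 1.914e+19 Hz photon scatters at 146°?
4.226e+18 Hz (decrease)

Convert frequency to wavelength (c = 299792458 m/s):
λ₀ = c/f₀ = 299792458/1.914e+19 = 1.5663138e-11 m = 15.6631 pm

Calculate Compton shift:
Δλ = λ_C(1 - cos(146°)) = 4.4378 pm

Final wavelength:
λ' = λ₀ + Δλ = 15.6631 + 4.4378 = 20.1010 pm

Final frequency:
f' = c/λ' = 299792458/2.0100950e-11 = 1.4914342e+19 Hz

Frequency shift (decrease):
Δf = f₀ - f' = 1.914e+19 - 1.4914342e+19 = 4.226e+18 Hz

(Intermediate values are shown rounded; full precision is carried through to the final answer.)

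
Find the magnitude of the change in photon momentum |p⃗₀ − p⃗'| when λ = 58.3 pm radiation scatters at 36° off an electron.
6.9971e-24 kg·m/s

Photon momentum magnitude is p = h/λ.

Initial momentum:
p₀ = h/λ = 6.6261e-34/5.8300e-11 = 1.1365e-23 kg·m/s

After scattering:
λ' = λ + Δλ = 58.3 + 0.4634 = 58.7634 pm
p' = h/λ' = 6.6261e-34/5.8763e-11 = 1.1276e-23 kg·m/s

Momentum is a vector; the scattered photon's direction makes angle θ = 36° with the incident direction. The magnitude of the vector change Δp⃗ = p⃗₀ − p⃗' is found from the law of cosines:
|Δp⃗|² = p₀² + p'² − 2p₀p'cos θ
|Δp⃗|² = (1.1365e-23)² + (1.1276e-23)² − 2·1.1365e-23·1.1276e-23·cos(36°)
|Δp⃗| = 6.9971e-24 kg·m/s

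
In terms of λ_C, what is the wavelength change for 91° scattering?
1.0175 λ_C

The Compton shift formula is:
Δλ = λ_C(1 - cos θ)

Dividing both sides by λ_C:
Δλ/λ_C = 1 - cos θ

For θ = 91°:
Δλ/λ_C = 1 - cos(91°)
Δλ/λ_C = 1 - -0.0175
Δλ/λ_C = 1.0175

This means the shift is 1.0175 × λ_C = 2.4687 pm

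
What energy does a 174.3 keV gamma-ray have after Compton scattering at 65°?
145.6210 keV

First convert energy to wavelength:
λ = hc/E, with hc ≈ 1239.842 keV·pm (i.e. 1239.842 eV·nm)

For E = 174.3 keV = 174300 eV:
λ = 1239.842 keV·pm / 174.3 keV
λ = 7.1133 pm

Calculate the Compton shift:
Δλ = λ_C(1 - cos(65°)) = 2.4263 × 0.5774
Δλ = 1.4009 pm

Final wavelength:
λ' = 7.1133 + 1.4009 = 8.5142 pm

Final energy:
E' = hc/λ' = 1239.842 / 8.5142 = 145.6210 keV

(Intermediate values are shown rounded; full precision is carried through to the final answer.)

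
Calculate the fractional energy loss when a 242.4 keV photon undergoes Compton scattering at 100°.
0.3576 (or 35.76%)

Calculate initial and final photon energies:

Initial: E₀ = 242.4 keV → λ₀ = 5.1149 pm
Compton shift: Δλ = 2.8476 pm
Final wavelength: λ' = 7.9625 pm
Final energy: E' = 155.7103 keV

Fractional energy loss:
(E₀ - E')/E₀ = (242.4000 - 155.7103)/242.4000
= 86.6897/242.4000
= 0.3576
= 35.76%

(Intermediate values are shown rounded; full precision is carried through to the final answer.)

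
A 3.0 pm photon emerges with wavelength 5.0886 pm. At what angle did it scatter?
82.00°

First find the wavelength shift:
Δλ = λ' - λ = 5.0886 - 3.0 = 2.0886 pm

Using Δλ = λ_C(1 - cos θ), with λ_C = h/(m_e·c) ≈ 2.42631024 pm:
cos θ = 1 - Δλ/λ_C
cos θ = 1 - 2.0886/2.42631024
cos θ = 0.139187

θ = arccos(0.139187)
θ = 82.00°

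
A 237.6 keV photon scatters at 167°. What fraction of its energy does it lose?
0.4786 (or 47.86%)

Calculate initial and final photon energies:

Initial: E₀ = 237.6 keV → λ₀ = 5.2182 pm
Compton shift: Δλ = 4.7904 pm
Final wavelength: λ' = 10.0086 pm
Final energy: E' = 123.8774 keV

Fractional energy loss:
(E₀ - E')/E₀ = (237.6000 - 123.8774)/237.6000
= 113.7226/237.6000
= 0.4786
= 47.86%

(Intermediate values are shown rounded; full precision is carried through to the final answer.)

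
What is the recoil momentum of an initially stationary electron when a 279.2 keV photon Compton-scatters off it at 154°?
2.1742e-22 kg·m/s

The electron is initially at rest, so by conservation of momentum:
p⃗_e = p⃗₀ − p⃗'  (incident photon momentum minus scattered photon momentum)

Photon momentum magnitudes (p = h/λ = E/c):
λ₀ = hc/E₀ = 4.4407 pm → p₀ = h/λ₀ = 1.4921e-22 kg·m/s
Δλ = λ_C(1 − cos 154°) = 4.6071 pm
λ' = 9.0478 pm → p' = h/λ' = 7.3234e-23 kg·m/s

The scattered photon makes angle θ = 154° with the incident direction, so by the law of cosines:
|p⃗_e|² = p₀² + p'² − 2p₀p'cos θ
|p⃗_e|² = (1.4921e-22)² + (7.3234e-23)² − 2·1.4921e-22·7.3234e-23·cos(154°)
|p⃗_e| = 2.1742e-22 kg·m/s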